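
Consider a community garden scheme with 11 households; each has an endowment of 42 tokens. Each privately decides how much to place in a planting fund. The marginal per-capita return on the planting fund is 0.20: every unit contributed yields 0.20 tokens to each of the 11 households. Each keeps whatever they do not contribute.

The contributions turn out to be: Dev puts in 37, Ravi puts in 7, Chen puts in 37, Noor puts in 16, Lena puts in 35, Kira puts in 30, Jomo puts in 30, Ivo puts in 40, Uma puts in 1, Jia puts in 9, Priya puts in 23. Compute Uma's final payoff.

94.00 tokens

Total contributed: 37 + 7 + 37 + 16 + 35 + 30 + 30 + 40 + 1 + 9 + 23 = 265.
Each receives 0.20 × 265 = 53.00 from the planting fund.
Uma keeps 42 − 1 = 41, so Uma's payoff is 41 + 53.00 = 94.00.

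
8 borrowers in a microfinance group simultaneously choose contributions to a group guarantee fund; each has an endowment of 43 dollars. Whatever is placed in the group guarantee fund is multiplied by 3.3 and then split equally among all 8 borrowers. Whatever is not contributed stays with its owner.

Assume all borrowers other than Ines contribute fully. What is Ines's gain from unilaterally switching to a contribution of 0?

Switching from a contribution of 43 to 0 lets Ines keep an extra 43 dollars, but lowers the group guarantee fund by 43, which costs Ines their own share of that drop: 3.3/8 × 43 = 17.74.
Net gain = 43 − 17.74 = 25.26. The private return per contributed unit (0.4125) is below 1, so free-riding is indeed the best response regardless of what the others do.

25.26 dollars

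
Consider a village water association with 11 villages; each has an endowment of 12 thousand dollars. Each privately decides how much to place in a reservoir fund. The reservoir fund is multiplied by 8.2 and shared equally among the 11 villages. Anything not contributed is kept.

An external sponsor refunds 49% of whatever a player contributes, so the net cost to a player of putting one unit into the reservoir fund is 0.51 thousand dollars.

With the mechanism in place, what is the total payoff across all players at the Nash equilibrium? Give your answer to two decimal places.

1147.08 thousand dollars

Under the mechanism each unit contributed yields (8.2/11) / 0.51 = 1.4617 back to its contributor per unit of net cost, which exceeds 1, making full contribution the dominant choice for everyone.
So the Nash equilibrium is full contribution by all 11; the group earns 11 × (12 × 0.49 + 8.2 × 12) = 1147.08.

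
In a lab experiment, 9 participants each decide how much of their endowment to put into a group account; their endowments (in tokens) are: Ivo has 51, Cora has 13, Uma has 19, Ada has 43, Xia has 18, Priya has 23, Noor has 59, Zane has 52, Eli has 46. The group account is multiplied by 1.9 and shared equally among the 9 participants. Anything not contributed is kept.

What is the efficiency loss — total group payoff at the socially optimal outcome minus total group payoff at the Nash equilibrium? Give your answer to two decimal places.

291.60 tokens

The private return per contributed unit is 1.9/9 = 0.2111 < 1 for every player regardless of endowment, so the Nash equilibrium is zero contribution and the group total is Σ E_j = 51 + 13 + 19 + 43 + 18 + 23 + 59 + 52 + 46 = 324.
Each contributed unit returns 1.900 to the group, so the social optimum is full contribution by everyone: group total = 1.900 × 324 = 615.60.
Efficiency loss = (1.900 − 1) × 324 = 291.60.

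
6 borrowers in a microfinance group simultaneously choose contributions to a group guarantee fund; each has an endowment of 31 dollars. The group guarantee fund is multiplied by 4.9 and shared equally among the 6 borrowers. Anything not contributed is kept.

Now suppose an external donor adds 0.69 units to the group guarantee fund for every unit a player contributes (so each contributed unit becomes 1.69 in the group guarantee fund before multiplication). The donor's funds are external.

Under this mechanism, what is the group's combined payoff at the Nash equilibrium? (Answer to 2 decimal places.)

With the mechanism, a contributed unit returns 4.9 × 1.69 / 6 = 1.3802 per unit of net cost to the contributor — now above 1 — so contributing fully is weakly dominant for every player.
So the Nash equilibrium is full contribution by all 6; the group earns 4.9 × 1.69 × 186 = 1540.27.

1540.27 dollars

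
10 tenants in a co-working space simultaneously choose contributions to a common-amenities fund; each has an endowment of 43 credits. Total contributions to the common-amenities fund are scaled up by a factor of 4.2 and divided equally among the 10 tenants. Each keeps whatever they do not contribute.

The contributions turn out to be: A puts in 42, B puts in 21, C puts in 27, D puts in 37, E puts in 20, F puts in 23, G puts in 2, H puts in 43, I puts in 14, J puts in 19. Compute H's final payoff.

104.16 credits

Total contributed: 42 + 21 + 27 + 37 + 20 + 23 + 2 + 43 + 14 + 19 = 248.
Each receives 4.2 × 248 / 10 = 104.16 from the common-amenities fund.
H keeps 43 − 43 = 0, so H's payoff is 0 + 104.16 = 104.16.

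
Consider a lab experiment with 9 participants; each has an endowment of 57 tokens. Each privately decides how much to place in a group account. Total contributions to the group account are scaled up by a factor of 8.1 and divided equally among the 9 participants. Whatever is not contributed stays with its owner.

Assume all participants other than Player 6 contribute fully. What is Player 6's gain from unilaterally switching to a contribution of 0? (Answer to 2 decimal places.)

5.70 tokens

Switching from a contribution of 57 to 0 lets Player 6 keep an extra 57 tokens, but lowers the group account by 57, which costs Player 6 their own share of that drop: 8.1/9 × 57 = 51.30.
Net gain = 57 − 51.30 = 5.70. The private return per contributed unit (0.9000) is below 1, so free-riding is indeed the best response regardless of what the others do.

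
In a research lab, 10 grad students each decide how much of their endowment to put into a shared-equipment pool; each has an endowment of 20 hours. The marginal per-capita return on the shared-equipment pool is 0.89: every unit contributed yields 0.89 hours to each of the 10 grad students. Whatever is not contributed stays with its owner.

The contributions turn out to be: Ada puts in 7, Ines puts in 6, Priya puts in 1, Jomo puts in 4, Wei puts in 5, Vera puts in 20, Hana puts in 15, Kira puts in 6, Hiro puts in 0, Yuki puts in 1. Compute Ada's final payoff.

Total contributed: 7 + 6 + 1 + 4 + 5 + 20 + 15 + 6 + 0 + 1 = 65.
Each receives 0.89 × 65 = 57.85 from the shared-equipment pool.
Ada keeps 20 − 7 = 13, so Ada's payoff is 13 + 57.85 = 70.85.

70.85 hours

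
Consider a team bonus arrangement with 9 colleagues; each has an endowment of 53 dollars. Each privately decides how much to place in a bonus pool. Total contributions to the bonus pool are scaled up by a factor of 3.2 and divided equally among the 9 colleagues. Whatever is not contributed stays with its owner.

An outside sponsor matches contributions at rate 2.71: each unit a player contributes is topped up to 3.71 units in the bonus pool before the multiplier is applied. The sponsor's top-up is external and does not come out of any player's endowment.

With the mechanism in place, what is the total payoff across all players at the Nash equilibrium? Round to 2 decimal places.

Under the mechanism each unit contributed yields 3.2 × 3.71 / 9 = 1.3191 back to its contributor per unit of net cost, which exceeds 1, making full contribution the dominant choice for everyone.
So the Nash equilibrium is full contribution by all 9; the group earns 3.2 × 3.71 × 477 = 5662.94.

5662.94 dollars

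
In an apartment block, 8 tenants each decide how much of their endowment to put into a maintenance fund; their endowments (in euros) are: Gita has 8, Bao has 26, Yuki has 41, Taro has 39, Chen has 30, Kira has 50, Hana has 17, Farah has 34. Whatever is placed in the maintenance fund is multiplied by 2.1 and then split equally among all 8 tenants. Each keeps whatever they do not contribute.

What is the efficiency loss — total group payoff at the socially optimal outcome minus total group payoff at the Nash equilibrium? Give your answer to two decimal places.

The private return per contributed unit is 2.1/8 = 0.2625 < 1 for every player regardless of endowment, so the Nash equilibrium is zero contribution and the group total is Σ E_j = 8 + 26 + 41 + 39 + 30 + 50 + 17 + 34 = 245.
Each contributed unit returns 2.100 to the group, so the social optimum is full contribution by everyone: group total = 2.100 × 245 = 514.50.
Efficiency loss = (2.100 − 1) × 245 = 269.50.

269.50 euros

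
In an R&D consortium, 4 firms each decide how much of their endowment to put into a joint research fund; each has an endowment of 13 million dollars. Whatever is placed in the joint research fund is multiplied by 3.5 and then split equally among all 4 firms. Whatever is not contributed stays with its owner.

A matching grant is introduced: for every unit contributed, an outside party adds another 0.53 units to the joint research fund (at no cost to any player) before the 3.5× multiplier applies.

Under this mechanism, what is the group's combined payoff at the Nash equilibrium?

278.46 million dollars

The effective private return per unit is now 3.5 × 1.53 / 4 = 1.3388 > 1, so every player's dominant strategy flips to full contribution.
So the Nash equilibrium is full contribution by all 4; the group earns 3.5 × 1.53 × 52 = 278.46.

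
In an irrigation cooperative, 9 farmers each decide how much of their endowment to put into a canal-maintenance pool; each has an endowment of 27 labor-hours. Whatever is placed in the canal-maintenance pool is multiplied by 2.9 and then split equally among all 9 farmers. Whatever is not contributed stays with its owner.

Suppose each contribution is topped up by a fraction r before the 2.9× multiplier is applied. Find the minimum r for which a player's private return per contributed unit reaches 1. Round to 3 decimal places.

2.103

With matching at rate r, one contributed unit becomes (1 + r) in the canal-maintenance pool and returns 2.9 × (1 + r) / 9 to the contributor.
Setting this equal to 1: 1 + r = 9/2.9 = 3.1034.
So the minimum matching rate is r = 3.1034 − 1 = 2.103.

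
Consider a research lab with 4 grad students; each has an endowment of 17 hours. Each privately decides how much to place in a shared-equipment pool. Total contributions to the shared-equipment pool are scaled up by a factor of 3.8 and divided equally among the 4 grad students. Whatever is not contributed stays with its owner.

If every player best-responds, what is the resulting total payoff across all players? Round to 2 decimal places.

Each contributed unit returns 3.8/4 = 0.9500 to its contributor — below 1 — so contributing 0 is dominant for every player. At the Nash equilibrium everyone keeps their 17, and the group total is 4 × 17 = 68.

68.00 hours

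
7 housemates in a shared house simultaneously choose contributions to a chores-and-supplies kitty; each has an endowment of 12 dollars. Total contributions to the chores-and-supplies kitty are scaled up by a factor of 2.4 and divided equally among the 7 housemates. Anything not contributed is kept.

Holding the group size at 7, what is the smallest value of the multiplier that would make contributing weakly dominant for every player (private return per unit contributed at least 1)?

7

A contributed unit returns (multiplier)/7 to its contributor.
This reaches 1 exactly when the multiplier is 7.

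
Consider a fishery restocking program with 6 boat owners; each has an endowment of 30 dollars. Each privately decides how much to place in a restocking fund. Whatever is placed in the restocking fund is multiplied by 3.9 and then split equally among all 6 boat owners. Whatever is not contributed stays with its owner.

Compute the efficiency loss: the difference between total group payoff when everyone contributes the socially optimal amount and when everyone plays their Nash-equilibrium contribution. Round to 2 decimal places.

522.00 dollars

Each contributed unit returns 3.9/6 = 0.6500 to its contributor — below 1 — so contributing 0 is dominant for every player. At the Nash equilibrium everyone keeps their 30, and the group total is 6 × 30 = 180.
Each contributed unit returns 3.900 to the group as a whole (0.6500 to each of 6 players), which exceeds 1, so the social optimum is full contribution: group total = 3.900 × 180 = 702.00.
Efficiency loss = 702.00 − 180 = 522.00.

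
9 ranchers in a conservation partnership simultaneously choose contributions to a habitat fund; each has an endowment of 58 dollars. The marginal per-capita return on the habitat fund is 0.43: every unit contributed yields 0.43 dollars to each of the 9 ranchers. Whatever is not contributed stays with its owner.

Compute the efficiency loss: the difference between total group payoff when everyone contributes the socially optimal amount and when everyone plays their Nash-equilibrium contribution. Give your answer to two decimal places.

The private return per contributed unit is 0.43 < 1, so contributing 0 is dominant for every player. At the Nash equilibrium everyone keeps their 58, and the group total is 9 × 58 = 522.
Each contributed unit returns 3.870 to the group as a whole (0.43 to each of 9 players), which exceeds 1, so the social optimum is full contribution: group total = 3.870 × 522 = 2020.14.
Efficiency loss = 2020.14 − 522 = 1498.14.

1498.14 dollars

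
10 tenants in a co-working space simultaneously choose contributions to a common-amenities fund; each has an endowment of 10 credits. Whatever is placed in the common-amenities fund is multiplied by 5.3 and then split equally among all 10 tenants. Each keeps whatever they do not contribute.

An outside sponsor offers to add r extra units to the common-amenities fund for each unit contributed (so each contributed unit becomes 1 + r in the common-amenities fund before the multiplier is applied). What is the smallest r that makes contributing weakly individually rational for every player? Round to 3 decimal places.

With matching at rate r, one contributed unit becomes (1 + r) in the common-amenities fund and returns 5.3 × (1 + r) / 10 to the contributor.
Setting this equal to 1: 1 + r = 10/5.3 = 1.8868.
So the minimum matching rate is r = 1.8868 − 1 = 0.887.

0.887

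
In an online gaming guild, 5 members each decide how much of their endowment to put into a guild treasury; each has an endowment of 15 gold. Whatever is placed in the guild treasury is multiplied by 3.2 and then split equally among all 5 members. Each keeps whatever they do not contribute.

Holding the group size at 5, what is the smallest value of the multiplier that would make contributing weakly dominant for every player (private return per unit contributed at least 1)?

A contributed unit returns (multiplier)/5 to its contributor.
This reaches 1 exactly when the multiplier is 5.

5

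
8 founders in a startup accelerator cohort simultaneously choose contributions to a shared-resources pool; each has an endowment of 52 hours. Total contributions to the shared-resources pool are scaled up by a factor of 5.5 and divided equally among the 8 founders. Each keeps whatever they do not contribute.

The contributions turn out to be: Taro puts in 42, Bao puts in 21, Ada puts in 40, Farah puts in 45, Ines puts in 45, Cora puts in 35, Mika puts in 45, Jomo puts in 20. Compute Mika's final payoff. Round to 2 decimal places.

208.44 hours

Total contributed: 42 + 21 + 40 + 45 + 45 + 35 + 45 + 20 = 293.
Each receives 5.5 × 293 / 8 = 201.44 from the shared-resources pool.
Mika keeps 52 − 45 = 7, so Mika's payoff is 7 + 201.44 = 208.44.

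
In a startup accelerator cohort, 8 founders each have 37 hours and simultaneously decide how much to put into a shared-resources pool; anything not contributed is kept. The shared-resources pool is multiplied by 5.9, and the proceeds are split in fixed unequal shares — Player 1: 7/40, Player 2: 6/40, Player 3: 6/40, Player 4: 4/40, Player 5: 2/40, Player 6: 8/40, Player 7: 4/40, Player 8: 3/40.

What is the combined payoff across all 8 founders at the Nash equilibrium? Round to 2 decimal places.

Each unit j contributes comes back to j as 5.9 × (j's share), so j prefers to contribute only if that share exceeds 1/5.9 = 0.1695; otherwise keeping the unit dominates.
Player 1 and Player 6 are above the threshold, contributing 37 each; the remaining 6 contribute 0. Total contributed: 74.
The shared-resources pool pays out 5.9 × 74 = 436.60 in total (split across the unequal shares, but the aggregate is all that matters for the group sum).
The 6 free-riders keep 37 each, adding 222. Group total = 222 + 436.60 = 658.60.

658.60 hours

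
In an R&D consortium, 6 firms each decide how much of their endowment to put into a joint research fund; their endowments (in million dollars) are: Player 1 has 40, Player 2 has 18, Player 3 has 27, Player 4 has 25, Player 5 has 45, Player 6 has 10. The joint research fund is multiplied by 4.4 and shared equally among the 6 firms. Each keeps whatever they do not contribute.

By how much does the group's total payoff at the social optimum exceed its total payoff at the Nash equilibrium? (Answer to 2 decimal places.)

The private return per contributed unit is 4.4/6 = 0.7333 < 1 for every player regardless of endowment, so the Nash equilibrium is zero contribution and the group total is Σ E_j = 40 + 18 + 27 + 25 + 45 + 10 = 165.
Each contributed unit returns 4.400 to the group, so the social optimum is full contribution by everyone: group total = 4.400 × 165 = 726.00.
Efficiency loss = (4.400 − 1) × 165 = 561.00.

561.00 million dollars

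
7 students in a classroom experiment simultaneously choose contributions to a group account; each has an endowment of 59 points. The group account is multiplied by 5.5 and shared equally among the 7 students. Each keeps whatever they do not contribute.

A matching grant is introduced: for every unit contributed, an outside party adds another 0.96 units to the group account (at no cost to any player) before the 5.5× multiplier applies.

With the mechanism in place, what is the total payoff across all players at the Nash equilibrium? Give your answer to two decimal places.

4452.14 points

Under the mechanism each unit contributed yields 5.5 × 1.96 / 7 = 1.5400 back to its contributor per unit of net cost, which exceeds 1, making full contribution the dominant choice for everyone.
So the Nash equilibrium is full contribution by all 7; the group earns 5.5 × 1.96 × 413 = 4452.14.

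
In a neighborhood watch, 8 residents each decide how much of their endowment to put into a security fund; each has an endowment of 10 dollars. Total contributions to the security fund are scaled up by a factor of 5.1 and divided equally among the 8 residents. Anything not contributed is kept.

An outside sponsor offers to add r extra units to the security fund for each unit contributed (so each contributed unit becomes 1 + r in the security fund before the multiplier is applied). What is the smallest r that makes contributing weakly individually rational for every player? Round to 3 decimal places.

With matching at rate r, one contributed unit becomes (1 + r) in the security fund and returns 5.1 × (1 + r) / 8 to the contributor.
Setting this equal to 1: 1 + r = 8/5.1 = 1.5686.
So the minimum matching rate is r = 1.5686 − 1 = 0.569.

0.569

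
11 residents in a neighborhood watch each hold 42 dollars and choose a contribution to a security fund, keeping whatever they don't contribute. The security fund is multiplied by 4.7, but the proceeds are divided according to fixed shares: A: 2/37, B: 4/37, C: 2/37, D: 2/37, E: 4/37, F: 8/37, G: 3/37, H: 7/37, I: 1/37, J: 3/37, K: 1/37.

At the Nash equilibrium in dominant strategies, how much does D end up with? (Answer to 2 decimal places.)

A player with share s gets back 4.7·s per unit contributed, so full contribution is dominant for anyone with s > 1/4.7 = 0.2128 and zero contribution is dominant for anyone below.
The only share above 0.2128 is F's 8/37, contributing 42; the remaining 10 contribute 0. Total contributed: 42.
D keeps 42 and receives 4.7 × 42 × 2/37 = 10.67 from the security fund, for a payoff of 52.67.

52.67 dollars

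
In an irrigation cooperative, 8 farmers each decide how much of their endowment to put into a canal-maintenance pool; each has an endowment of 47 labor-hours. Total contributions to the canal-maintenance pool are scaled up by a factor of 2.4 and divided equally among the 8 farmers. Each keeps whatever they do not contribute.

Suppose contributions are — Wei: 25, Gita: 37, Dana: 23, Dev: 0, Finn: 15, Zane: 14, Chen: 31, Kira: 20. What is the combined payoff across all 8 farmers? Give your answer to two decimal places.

Total contributed: 25 + 37 + 23 + 0 + 15 + 14 + 31 + 20 = 165; total kept: 8 × 47 − 165 = 211.
The canal-maintenance pool pays out 2.4 × 165 = 396.00 in aggregate.
Group total = 211 + 396.00 = 607.00.

607.00 labor-hours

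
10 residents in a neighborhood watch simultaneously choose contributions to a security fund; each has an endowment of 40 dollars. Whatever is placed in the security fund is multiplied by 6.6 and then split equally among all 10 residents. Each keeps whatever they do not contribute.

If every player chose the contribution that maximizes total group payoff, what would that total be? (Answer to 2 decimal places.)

Each contributed unit returns 6.600 to the group as a whole (0.6600 to each of 10 players), which exceeds 1, so the social optimum is full contribution: group total = 6.600 × 400 = 2640.00.

2640.00 dollars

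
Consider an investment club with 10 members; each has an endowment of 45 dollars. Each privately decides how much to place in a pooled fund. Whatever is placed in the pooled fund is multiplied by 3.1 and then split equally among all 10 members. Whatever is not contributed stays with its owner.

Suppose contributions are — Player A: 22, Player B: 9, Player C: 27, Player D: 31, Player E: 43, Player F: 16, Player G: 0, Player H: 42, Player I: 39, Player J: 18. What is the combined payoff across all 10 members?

Total contributed: 22 + 9 + 27 + 31 + 43 + 16 + 0 + 42 + 39 + 18 = 247; total kept: 10 × 45 − 247 = 203.
The pooled fund pays out 3.1 × 247 = 765.70 in aggregate.
Group total = 203 + 765.70 = 968.70.

968.70 dollars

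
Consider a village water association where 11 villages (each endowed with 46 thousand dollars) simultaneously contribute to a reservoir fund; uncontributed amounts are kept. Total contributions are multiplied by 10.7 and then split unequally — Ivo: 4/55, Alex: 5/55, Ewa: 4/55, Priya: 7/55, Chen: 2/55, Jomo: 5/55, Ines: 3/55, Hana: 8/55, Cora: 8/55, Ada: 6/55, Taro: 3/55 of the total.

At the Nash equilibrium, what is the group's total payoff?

Player j's private return per contributed unit is 10.7 × (j's share). Contributing is weakly dominant for j when that share is at least 1/10.7 = 0.0935, and contributing 0 is dominant otherwise.
Priya, Hana, Cora and Ada are above the threshold, contributing 46 each; the remaining 7 contribute 0. Total contributed: 184.
The reservoir fund pays out 10.7 × 184 = 1968.80 in total (split across the unequal shares, but the aggregate is all that matters for the group sum).
The 7 free-riders keep 46 each, adding 322. Group total = 322 + 1968.80 = 2290.80.

2290.80 thousand dollars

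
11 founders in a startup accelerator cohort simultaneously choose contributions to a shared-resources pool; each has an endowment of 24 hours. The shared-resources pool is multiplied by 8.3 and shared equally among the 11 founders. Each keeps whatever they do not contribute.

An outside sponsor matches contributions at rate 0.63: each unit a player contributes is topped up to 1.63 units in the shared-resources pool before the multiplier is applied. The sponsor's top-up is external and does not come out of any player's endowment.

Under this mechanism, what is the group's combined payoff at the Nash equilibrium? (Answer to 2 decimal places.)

3571.66 hours

The effective private return per unit is now 8.3 × 1.63 / 11 = 1.2299 > 1, so every player's dominant strategy flips to full contribution.
At the Nash equilibrium everyone contributes 24. Group total payoff = 8.3 × 1.63 × 264 = 3571.66.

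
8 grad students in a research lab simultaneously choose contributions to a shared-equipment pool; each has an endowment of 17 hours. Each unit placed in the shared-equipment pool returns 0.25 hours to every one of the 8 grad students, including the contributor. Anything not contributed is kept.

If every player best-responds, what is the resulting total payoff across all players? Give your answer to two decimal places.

136.00 hours

The private return per contributed unit is 0.25 < 1, so contributing 0 is dominant for every player. At the Nash equilibrium everyone keeps their 17, and the group total is 8 × 17 = 136.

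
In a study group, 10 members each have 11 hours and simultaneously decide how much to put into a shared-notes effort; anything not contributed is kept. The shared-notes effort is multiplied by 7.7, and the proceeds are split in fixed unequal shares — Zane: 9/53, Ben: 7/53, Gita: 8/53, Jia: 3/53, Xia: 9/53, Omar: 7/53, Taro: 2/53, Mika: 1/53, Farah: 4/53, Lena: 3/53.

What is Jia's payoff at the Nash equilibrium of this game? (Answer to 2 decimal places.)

34.97 hours

Player j's private return per contributed unit is 7.7 × (j's share). Contributing is weakly dominant for j when that share is at least 1/7.7 = 0.1299, and contributing 0 is dominant otherwise.
Zane, Ben, Gita, Xia and Omar are above the threshold, contributing 11 each; the remaining 5 contribute 0. Total contributed: 55.
Jia keeps 11 and receives 7.7 × 55 × 3/53 = 23.97 from the shared-notes effort, for a payoff of 34.97.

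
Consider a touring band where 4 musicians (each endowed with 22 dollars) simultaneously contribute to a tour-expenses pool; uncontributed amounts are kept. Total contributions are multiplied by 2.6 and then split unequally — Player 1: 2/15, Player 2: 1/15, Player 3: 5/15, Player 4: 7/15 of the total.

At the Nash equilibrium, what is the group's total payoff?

A player with share s gets back 2.6·s per unit contributed, so full contribution is dominant for anyone with s > 1/2.6 = 0.3846 and zero contribution is dominant for anyone below.
Only Player 4 (7/15) clears that bar, contributing 22; the remaining 3 contribute 0. Total contributed: 22.
The tour-expenses pool pays out 2.6 × 22 = 57.20 in total (split across the unequal shares, but the aggregate is all that matters for the group sum).
The 3 free-riders keep 22 each, adding 66. Group total = 66 + 57.20 = 123.20.

123.20 dollars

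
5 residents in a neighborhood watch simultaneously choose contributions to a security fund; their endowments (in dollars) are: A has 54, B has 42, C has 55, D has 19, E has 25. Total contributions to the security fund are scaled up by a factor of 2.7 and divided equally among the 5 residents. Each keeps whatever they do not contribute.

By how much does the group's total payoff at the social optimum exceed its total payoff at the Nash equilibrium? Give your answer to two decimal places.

331.50 dollars

The private return per contributed unit is 2.7/5 = 0.5400 < 1 for every player regardless of endowment, so the Nash equilibrium is zero contribution and the group total is Σ E_j = 54 + 42 + 55 + 19 + 25 = 195.
Each contributed unit returns 2.700 to the group, so the social optimum is full contribution by everyone: group total = 2.700 × 195 = 526.50.
Efficiency loss = (2.700 − 1) × 195 = 331.50.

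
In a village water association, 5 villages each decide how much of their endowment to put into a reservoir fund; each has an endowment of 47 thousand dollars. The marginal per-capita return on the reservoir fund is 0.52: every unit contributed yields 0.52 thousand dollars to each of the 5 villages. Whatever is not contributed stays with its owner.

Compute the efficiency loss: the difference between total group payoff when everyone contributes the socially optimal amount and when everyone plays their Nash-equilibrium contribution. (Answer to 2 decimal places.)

376.00 thousand dollars

The private return per contributed unit is 0.52 < 1, so contributing 0 is dominant for every player. At the Nash equilibrium everyone keeps their 47, and the group total is 5 × 47 = 235.
Each contributed unit returns 2.600 to the group as a whole (0.52 to each of 5 players), which exceeds 1, so the social optimum is full contribution: group total = 2.600 × 235 = 611.00.
Efficiency loss = 611.00 − 235 = 376.00.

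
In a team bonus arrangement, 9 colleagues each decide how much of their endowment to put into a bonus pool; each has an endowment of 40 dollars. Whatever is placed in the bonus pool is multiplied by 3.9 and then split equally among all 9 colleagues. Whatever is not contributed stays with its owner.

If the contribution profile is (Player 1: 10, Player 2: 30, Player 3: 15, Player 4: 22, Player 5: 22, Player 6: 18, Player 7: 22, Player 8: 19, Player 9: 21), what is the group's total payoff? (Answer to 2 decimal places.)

Total contributed: 10 + 30 + 15 + 22 + 22 + 18 + 22 + 19 + 21 = 179; total kept: 9 × 40 − 179 = 181.
The bonus pool pays out 3.9 × 179 = 698.10 in aggregate.
Group total = 181 + 698.10 = 879.10.

879.10 dollars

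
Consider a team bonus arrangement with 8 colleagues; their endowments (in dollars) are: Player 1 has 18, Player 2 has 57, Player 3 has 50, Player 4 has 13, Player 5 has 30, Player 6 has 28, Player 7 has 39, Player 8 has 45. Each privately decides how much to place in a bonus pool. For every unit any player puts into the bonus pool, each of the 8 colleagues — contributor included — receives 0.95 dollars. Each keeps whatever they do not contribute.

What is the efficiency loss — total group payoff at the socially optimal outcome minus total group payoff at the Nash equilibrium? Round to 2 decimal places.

The private return per contributed unit is 0.95 < 1 for everyone, so the Nash equilibrium is zero contribution and the group total is Σ E_j = 18 + 57 + 50 + 13 + 30 + 28 + 39 + 45 = 280.
Each contributed unit returns 7.600 to the group, so the social optimum is full contribution by everyone: group total = 7.600 × 280 = 2128.00.
Efficiency loss = (7.600 − 1) × 280 = 1848.00.

1848.00 dollars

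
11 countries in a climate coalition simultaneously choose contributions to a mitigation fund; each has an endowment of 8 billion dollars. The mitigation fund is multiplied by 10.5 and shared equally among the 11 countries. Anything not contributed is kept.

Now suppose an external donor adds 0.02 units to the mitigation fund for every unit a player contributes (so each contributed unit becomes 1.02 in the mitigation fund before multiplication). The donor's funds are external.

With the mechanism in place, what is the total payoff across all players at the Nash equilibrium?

The effective private return is 10.5 × 1.02 / 11 = 0.9736, which is still under 1, so the mechanism doesn't change anyone's dominant strategy: zero contribution.
At the Nash equilibrium no one contributes; group total payoff = 11 × 8 = 88.

88.00 billion dollars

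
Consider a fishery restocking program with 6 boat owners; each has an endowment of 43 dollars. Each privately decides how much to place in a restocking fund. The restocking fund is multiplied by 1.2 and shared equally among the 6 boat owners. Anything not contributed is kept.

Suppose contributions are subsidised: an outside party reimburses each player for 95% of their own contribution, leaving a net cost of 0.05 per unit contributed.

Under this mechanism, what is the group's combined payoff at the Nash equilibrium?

Under the mechanism each unit contributed yields (1.2/6) / 0.05 = 4.0000 back to its contributor per unit of net cost, which exceeds 1, making full contribution the dominant choice for everyone.
At the Nash equilibrium everyone contributes 43. Group total payoff = 6 × (43 × 0.95 + 1.2 × 43) = 554.70.

554.70 dollars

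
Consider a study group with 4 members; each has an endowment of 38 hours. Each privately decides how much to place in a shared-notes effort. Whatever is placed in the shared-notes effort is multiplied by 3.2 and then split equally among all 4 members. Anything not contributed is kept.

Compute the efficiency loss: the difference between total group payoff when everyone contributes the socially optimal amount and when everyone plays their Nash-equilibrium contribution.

Each contributed unit returns 3.2/4 = 0.8000 to its contributor — below 1 — so contributing 0 is dominant for every player. At the Nash equilibrium everyone keeps their 38, and the group total is 4 × 38 = 152.
Each contributed unit returns 3.200 to the group as a whole (0.8000 to each of 4 players), which exceeds 1, so the social optimum is full contribution: group total = 3.200 × 152 = 486.40.
Efficiency loss = 486.40 − 152 = 334.40.

334.40 hours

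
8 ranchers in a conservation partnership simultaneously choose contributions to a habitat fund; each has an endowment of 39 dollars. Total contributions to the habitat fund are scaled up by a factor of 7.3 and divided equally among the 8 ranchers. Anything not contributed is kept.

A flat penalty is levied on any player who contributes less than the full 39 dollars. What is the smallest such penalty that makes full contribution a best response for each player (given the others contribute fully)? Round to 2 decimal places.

Given the others contribute fully, the best deviation is to contribute 0 (any partial contribution still incurs the fine and gives up units whose private return 0.9125 is below 1).
Deviating from 39 to 0 saves 39 dollars but forfeits the deviator's share of the drop in the habitat fund: 7.3/8 × 39 = 35.59.
So the deviation gain is 39 − 35.59 = 3.41, and the fine must be at least 3.41 dollars to wipe it out.

3.41 dollars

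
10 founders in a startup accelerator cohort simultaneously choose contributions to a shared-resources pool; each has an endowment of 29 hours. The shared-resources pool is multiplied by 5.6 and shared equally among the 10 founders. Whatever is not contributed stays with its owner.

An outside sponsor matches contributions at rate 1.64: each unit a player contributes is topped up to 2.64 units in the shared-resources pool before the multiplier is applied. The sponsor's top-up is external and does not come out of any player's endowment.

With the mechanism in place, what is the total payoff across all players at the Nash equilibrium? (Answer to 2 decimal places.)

4287.36 hours

Under the mechanism each unit contributed yields 5.6 × 2.64 / 10 = 1.4784 back to its contributor per unit of net cost, which exceeds 1, making full contribution the dominant choice for everyone.
So the Nash equilibrium is full contribution by all 10; the group earns 5.6 × 2.64 × 290 = 4287.36.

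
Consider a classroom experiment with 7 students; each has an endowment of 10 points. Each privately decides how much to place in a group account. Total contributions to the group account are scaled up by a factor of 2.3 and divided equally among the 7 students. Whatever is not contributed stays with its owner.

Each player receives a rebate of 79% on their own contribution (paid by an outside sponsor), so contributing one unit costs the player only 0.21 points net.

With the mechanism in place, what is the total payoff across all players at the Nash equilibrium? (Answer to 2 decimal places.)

216.30 points

With the mechanism, a contributed unit returns (2.3/7) / 0.21 = 1.5646 per unit of net cost to the contributor — now above 1 — so contributing fully is weakly dominant for every player.
At the Nash equilibrium everyone contributes 10. Group total payoff = 7 × (10 × 0.79 + 2.3 × 10) = 216.30.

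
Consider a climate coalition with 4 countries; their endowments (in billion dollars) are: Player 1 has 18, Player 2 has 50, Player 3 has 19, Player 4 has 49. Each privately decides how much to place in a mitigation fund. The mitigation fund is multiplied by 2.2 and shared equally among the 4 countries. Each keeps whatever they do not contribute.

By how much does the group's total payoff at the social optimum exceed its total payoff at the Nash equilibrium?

163.20 billion dollars

The private return per contributed unit is 2.2/4 = 0.5500 < 1 for every player regardless of endowment, so the Nash equilibrium is zero contribution and the group total is Σ E_j = 18 + 50 + 19 + 49 = 136.
Each contributed unit returns 2.200 to the group, so the social optimum is full contribution by everyone: group total = 2.200 × 136 = 299.20.
Efficiency loss = (2.200 − 1) × 136 = 163.20.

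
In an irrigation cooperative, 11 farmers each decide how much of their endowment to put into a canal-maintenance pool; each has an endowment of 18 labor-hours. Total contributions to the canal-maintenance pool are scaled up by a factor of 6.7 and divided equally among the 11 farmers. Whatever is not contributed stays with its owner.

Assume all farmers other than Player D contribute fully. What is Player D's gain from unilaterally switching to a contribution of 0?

Switching from a contribution of 18 to 0 lets Player D keep an extra 18 labor-hours, but lowers the canal-maintenance pool by 18, which costs Player D their own share of that drop: 6.7/11 × 18 = 10.96.
Net gain = 18 − 10.96 = 7.04. The private return per contributed unit (0.6091) is below 1, so free-riding is indeed the best response regardless of what the others do.

7.04 labor-hours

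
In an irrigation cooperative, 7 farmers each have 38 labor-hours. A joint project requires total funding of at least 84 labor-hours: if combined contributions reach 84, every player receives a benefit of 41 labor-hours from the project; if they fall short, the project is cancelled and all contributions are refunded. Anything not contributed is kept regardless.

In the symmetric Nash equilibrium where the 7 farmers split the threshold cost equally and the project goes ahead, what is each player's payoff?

67 labor-hours

Equal share of the threshold: 84/7 = 12.
At this profile no one gains by cutting their contribution: any cut drops the total below 84, the project is cancelled, contributions are refunded, and the deviator ends with 38, which is less than 38 − 12 + 41 = 67. Contributing more than 12 just wastes the excess. So contributing exactly 12 is a best response.
Each player's payoff: 38 − 12 + 41 = 67.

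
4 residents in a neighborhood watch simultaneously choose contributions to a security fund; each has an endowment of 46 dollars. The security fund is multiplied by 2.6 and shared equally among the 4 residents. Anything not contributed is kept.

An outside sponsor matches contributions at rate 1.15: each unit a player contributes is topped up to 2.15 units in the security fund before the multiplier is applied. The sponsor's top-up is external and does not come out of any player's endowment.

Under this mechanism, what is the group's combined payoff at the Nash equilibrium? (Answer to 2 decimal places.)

1028.56 dollars

The effective private return per unit is now 2.6 × 2.15 / 4 = 1.3975 > 1, so every player's dominant strategy flips to full contribution.
So the Nash equilibrium is full contribution by all 4; the group earns 2.6 × 2.15 × 184 = 1028.56.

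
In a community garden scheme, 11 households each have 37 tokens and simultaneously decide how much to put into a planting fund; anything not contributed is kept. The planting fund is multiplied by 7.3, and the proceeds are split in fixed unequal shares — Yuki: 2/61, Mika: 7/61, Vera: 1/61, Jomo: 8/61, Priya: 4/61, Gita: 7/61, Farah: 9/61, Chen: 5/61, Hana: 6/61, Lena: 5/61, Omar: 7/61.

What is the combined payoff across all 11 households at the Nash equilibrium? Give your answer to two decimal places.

640.10 tokens

A player with share s gets back 7.3·s per unit contributed, so full contribution is dominant for anyone with s > 1/7.3 = 0.1370 and zero contribution is dominant for anyone below.
Farah alone (share 9/61) is above the threshold, contributing 37; the remaining 10 contribute 0. Total contributed: 37.
The planting fund pays out 7.3 × 37 = 270.10 in total (split across the unequal shares, but the aggregate is all that matters for the group sum).
The 10 free-riders keep 37 each, adding 370. Group total = 370 + 270.10 = 640.10.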